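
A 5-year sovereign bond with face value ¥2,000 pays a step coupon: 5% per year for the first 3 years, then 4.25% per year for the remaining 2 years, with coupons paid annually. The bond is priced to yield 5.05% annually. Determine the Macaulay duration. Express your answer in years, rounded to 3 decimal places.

4.546 years

Periodic yield y = 0.0505. Discount each cash flow and weight by its year:
  t   CF        PV=CF/(1+0.0505)^t    t·PV
  1       100.00        95.1928        95.1928
  2       100.00        90.6166       181.2333
  3       100.00        86.2605       258.7814
  4        85.00        69.7967       279.1867
  5     2,085.00     1,629.7680     8,148.8398
  Σ                  1,971.6345     8,963.2339
Price P = Σ PV = 1,971.6345.
Macaulay duration = Σ(t·PV) / P = 8,963.2339 / 1,971.6345 = 4.54609 years.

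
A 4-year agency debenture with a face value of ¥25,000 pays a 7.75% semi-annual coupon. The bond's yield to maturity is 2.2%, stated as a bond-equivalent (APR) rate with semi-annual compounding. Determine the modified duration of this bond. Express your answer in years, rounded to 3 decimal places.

Periodic yield y = 0.011. First find Macaulay duration:
  t   CF        PV=CF/(1+0.011)^t    t·PV
  1       968.75       958.2097       958.2097
  2       968.75       947.7841     1,895.5681
  3       968.75       937.4719     2,812.4156
  4       968.75       927.2719     3,709.0875
  5       968.75       917.1829     4,585.9144
  6       968.75       907.2036     5,443.2218
  7       968.75       897.3330     6,281.3308
  8    25,968.75    23,792.5944   190,340.7550
  Σ                 30,285.0514   216,026.5031
P = 30,285.0514; Macaulay duration = 216,026.5031 / 30,285.0514 = 7.13311 half-year periods = 3.56655 years.
Modified duration = D_Mac / (1 + y) = 3.56655 / 1.011 = 3.52775 years.

3.528 years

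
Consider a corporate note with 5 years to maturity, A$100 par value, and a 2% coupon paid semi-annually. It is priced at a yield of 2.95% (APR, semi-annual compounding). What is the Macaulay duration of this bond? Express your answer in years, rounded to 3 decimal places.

4.777 years

Periodic yield y = 0.01475. Discount each cash flow and weight by its period:
  t   CF        PV=CF/(1+0.01475)^t    t·PV
  1         1.00         0.9855         0.9855
  2         1.00         0.9711         1.9423
  3         1.00         0.9570         2.8711
  4         1.00         0.9431         3.7725
  5         1.00         0.9294         4.6470
  6         1.00         0.9159         5.4954
  7         1.00         0.9026         6.3181
  8         1.00         0.8895         7.1157
  9         1.00         0.8765         7.8888
  10      101.00        87.2430       872.4304
  Σ                     95.6137       913.4666
Price P = Σ PV = 95.6137.
Macaulay duration = Σ(t·PV) / P = 913.4666 / 95.6137 = 9.55373 half-year periods.
In years: 9.55373 / 2 = 4.77686 years.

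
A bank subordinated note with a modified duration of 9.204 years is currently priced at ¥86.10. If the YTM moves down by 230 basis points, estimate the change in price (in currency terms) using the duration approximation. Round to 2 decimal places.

+¥18.23

Duration approximation: ΔP/P ≈ -D_mod · Δy = -9.204 × (-0.023) = +0.211692.
ΔP ≈ 86.10 × (+0.211692) = +18.2266812.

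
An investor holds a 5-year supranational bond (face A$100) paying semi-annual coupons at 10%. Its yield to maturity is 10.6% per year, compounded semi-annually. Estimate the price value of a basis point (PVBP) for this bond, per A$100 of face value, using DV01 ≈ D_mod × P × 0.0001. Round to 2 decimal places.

Periodic yield y = 0.053.
  t   CF        PV=CF/(1+0.053)^t    t·PV
  1         5.00         4.7483         4.7483
  2         5.00         4.5093         9.0187
  3         5.00         4.2824        12.8471
  4         5.00         4.0668        16.2673
  5         5.00         3.8621        19.3107
  6         5.00         3.6678        22.0065
  7         5.00         3.4831        24.3820
  8         5.00         3.3078        26.4626
  9         5.00         3.1413        28.2720
  10      105.00        62.6478       626.4777
  Σ                     97.7169       789.7930
P = 97.7169; D_Mac = 8.08246 half-year periods = 4.04123 yrs; D_mod = 3.83783 yrs.
DV01 ≈ 3.83783 × 97.7169 × 0.0001 = 0.037502.

A$0.04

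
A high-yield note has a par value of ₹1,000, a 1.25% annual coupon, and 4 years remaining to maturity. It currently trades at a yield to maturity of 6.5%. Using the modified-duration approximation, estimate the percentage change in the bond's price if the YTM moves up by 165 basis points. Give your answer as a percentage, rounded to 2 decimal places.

-6.07%

Periodic yield y = 0.065. Modified duration first:
  t   CF        PV=CF/(1+0.065)^t    t·PV
  1        12.50        11.7371        11.7371
  2        12.50        11.0207        22.0415
  3        12.50        10.3481        31.0443
  4     1,012.50       787.0396     3,148.1585
  Σ                    820.1456     3,212.9814
P = 820.1456; D_Mac = 3.91757 yrs; D_mod = 3.91757/(1+0.065) = 3.67847 yrs.
ΔP/P ≈ -D_mod · Δy = -3.67847 × (+0.0165) = -0.060695 = -6.0695%.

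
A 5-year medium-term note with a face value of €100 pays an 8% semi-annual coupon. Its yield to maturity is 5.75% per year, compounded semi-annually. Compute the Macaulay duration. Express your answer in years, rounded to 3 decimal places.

4.259 years

Periodic yield y = 0.02875. Discount each cash flow and weight by its period:
  t   CF        PV=CF/(1+0.02875)^t    t·PV
  1         4.00         3.8882         3.8882
  2         4.00         3.7796         7.5591
  3         4.00         3.6739        11.0218
  4         4.00         3.5713        14.2850
  5         4.00         3.4714        17.3572
  6         4.00         3.3744        20.2466
  7         4.00         3.2801        22.9609
  8         4.00         3.1885        25.5077
  9         4.00         3.0994        27.8942
  10      104.00        78.3312       783.3121
  Σ                    109.6580       934.0329
Price P = Σ PV = 109.6580.
Macaulay duration = Σ(t·PV) / P = 934.0329 / 109.6580 = 8.51769 half-year periods.
In years: 8.51769 / 2 = 4.25885 years.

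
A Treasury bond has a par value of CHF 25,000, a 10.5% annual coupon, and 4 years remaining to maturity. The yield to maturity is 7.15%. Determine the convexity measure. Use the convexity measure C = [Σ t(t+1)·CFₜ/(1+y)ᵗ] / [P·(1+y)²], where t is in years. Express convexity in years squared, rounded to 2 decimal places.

With y = 0.0715:
  t   CF        PV=CF/(1+0.0715)^t    t·PV        t(t+1)·PV
  1     2,625.00     2,449.8367     2,449.8367       4,899.6734
  2     2,625.00     2,286.3618     4,572.7236      13,718.1708
  3     2,625.00     2,133.7954     6,401.3863      25,605.5452
  4    27,625.00    20,957.2158    83,828.8632     419,144.3158
  Σ                 27,827.2097    97,252.8098     463,367.7052
P = 27,827.2097.
Convexity = Σ t(t+1)·PV / [P·(1+y)²] = 463,367.7052 / (27,827.2097 × 1.148112) = 14.50346.

14.50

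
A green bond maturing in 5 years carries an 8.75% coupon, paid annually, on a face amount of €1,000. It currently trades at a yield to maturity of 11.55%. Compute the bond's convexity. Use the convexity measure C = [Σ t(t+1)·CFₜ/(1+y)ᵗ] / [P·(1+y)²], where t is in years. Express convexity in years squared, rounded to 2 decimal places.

19.11

With y = 0.1155:
  t   CF        PV=CF/(1+0.1155)^t    t·PV        t(t+1)·PV
  1        87.50        78.4402        78.4402         156.8803
  2        87.50        70.3184       140.6368         421.9103
  3        87.50        63.0376       189.1127         756.4506
  4        87.50        56.5106       226.0423       1,130.2116
  5     1,087.50       629.6242     3,148.1209      18,888.7252
  Σ                    897.9308     3,782.3528      21,354.1780
P = 897.9308.
Convexity = Σ t(t+1)·PV / [P·(1+y)²] = 21,354.1780 / (897.9308 × 1.244340) = 19.11177.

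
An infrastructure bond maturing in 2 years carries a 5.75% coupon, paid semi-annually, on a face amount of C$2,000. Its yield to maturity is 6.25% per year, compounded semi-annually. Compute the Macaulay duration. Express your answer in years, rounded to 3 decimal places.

1.917 years

Periodic yield y = 0.03125. Discount each cash flow and weight by its period:
  t   CF        PV=CF/(1+0.03125)^t    t·PV
  1        57.50        55.7576        55.7576
  2        57.50        54.0680       108.1359
  3        57.50        52.4295       157.2886
  4     2,057.50     1,819.2149     7,276.8595
  Σ                  1,981.4699     7,598.0416
Price P = Σ PV = 1,981.4699.
Macaulay duration = Σ(t·PV) / P = 7,598.0416 / 1,981.4699 = 3.83455 half-year periods.
In years: 3.83455 / 2 = 1.91727 years.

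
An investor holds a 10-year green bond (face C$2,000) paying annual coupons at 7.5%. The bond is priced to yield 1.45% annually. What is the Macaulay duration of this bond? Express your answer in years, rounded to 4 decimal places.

Periodic yield y = 0.0145. Discount each cash flow and weight by its year:
  t   CF        PV=CF/(1+0.0145)^t    t·PV
  1       150.00       147.8561       147.8561
  2       150.00       145.7428       291.4856
  3       150.00       143.6597       430.9792
  4       150.00       141.6065       566.4258
  5       150.00       139.5825       697.9125
  6       150.00       137.5875       825.5249
  7       150.00       135.6210       949.3469
  8       150.00       133.6826     1,069.4607
  9       150.00       131.7719     1,185.9471
  10    2,150.00     1,861.7354    18,617.3535
  Σ                  3,118.8459    24,782.2925
Price P = Σ PV = 3,118.8459.
Macaulay duration = Σ(t·PV) / P = 24,782.2925 / 3,118.8459 = 7.94598 years.

7.9460 years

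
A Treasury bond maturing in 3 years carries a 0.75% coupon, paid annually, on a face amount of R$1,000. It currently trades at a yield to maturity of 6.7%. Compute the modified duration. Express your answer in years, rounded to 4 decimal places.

Periodic yield y = 0.067. First find Macaulay duration:
  t   CF        PV=CF/(1+0.067)^t    t·PV
  1         7.50         7.0291         7.0291
  2         7.50         6.5877        13.1754
  3     1,007.50       829.3766     2,488.1299
  Σ                    842.9934     2,508.3343
P = 842.9934; Macaulay duration = 2,508.3343 / 842.9934 = 2.97551 years.
Modified duration = D_Mac / (1 + y) = 2.97551 / 1.067 = 2.78867 years.

2.7887 years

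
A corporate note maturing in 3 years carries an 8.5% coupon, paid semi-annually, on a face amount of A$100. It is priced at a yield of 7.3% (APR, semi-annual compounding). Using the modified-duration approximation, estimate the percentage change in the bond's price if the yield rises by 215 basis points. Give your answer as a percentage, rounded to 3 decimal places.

Periodic yield y = 0.0365. Modified duration first:
  t   CF        PV=CF/(1+0.0365)^t    t·PV
  1         4.25         4.1003         4.1003
  2         4.25         3.9559         7.9119
  3         4.25         3.8166        11.4499
  4         4.25         3.6822        14.7289
  5         4.25         3.5526        17.7628
  6       104.25        84.0737       504.4423
  Σ                    103.1814       560.3962
P = 103.1814; D_Mac = 5.43117 half-year periods = 2.71559 yrs; D_mod = 2.71559/(1+0.0365) = 2.61996 yrs.
ΔP/P ≈ -D_mod · Δy = -2.61996 × (+0.0215) = -0.056329 = -5.6329%.

-5.633%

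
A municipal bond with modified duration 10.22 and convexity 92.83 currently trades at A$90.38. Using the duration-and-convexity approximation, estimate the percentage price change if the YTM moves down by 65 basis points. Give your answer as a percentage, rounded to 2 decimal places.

+6.84%

Duration effect: -D_mod·Δy = -10.22 × (-0.0065) = +0.066430
Convexity effect: ½·C·(Δy)² = 0.5 × 92.83 × (-0.0065)² = +0.00196103375
ΔP/P ≈ +0.066430 + 0.00196103375 = +0.06839103375
= +6.839103375%.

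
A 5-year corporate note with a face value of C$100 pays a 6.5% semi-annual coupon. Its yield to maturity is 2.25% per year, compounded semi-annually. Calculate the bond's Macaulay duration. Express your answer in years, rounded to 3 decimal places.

4.415 years

Periodic yield y = 0.01125. Discount each cash flow and weight by its period:
  t   CF        PV=CF/(1+0.01125)^t    t·PV
  1         3.25         3.2138         3.2138
  2         3.25         3.1781         6.3562
  3         3.25         3.1427         9.4282
  4         3.25         3.1078        12.4311
  5         3.25         3.0732        15.3660
  6         3.25         3.0390        18.2341
  7         3.25         3.0052        21.0364
  8         3.25         2.9718        23.7742
  9         3.25         2.9387        26.4484
  10      103.25        92.3219       923.2190
  Σ                    119.9922     1,059.5073
Price P = Σ PV = 119.9922.
Macaulay duration = Σ(t·PV) / P = 1,059.5073 / 119.9922 = 8.82980 half-year periods.
In years: 8.82980 / 2 = 4.41490 years.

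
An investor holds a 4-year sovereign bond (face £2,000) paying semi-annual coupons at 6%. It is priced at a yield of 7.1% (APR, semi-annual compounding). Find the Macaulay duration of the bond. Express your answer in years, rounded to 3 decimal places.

3.606 years

Periodic yield y = 0.0355. Discount each cash flow and weight by its period:
  t   CF        PV=CF/(1+0.0355)^t    t·PV
  1        60.00        57.9430        57.9430
  2        60.00        55.9566       111.9131
  3        60.00        54.0382       162.1146
  4        60.00        52.1856       208.7425
  5        60.00        50.3965       251.9827
  6        60.00        48.6688       292.0128
  7        60.00        47.0003       329.0020
  8     2,060.00     1,558.3550    12,466.8399
  Σ                  1,924.5440    13,880.5507
Price P = Σ PV = 1,924.5440.
Macaulay duration = Σ(t·PV) / P = 13,880.5507 / 1,924.5440 = 7.21238 half-year periods.
In years: 7.21238 / 2 = 3.60619 years.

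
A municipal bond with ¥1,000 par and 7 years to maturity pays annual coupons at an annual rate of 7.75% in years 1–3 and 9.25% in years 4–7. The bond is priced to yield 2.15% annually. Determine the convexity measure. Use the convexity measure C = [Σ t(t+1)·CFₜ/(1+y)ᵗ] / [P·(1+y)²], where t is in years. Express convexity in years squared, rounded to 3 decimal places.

41.893

With y = 0.0215:
  t   CF        PV=CF/(1+0.0215)^t    t·PV        t(t+1)·PV
  1        77.50        75.8688        75.8688         151.7376
  2        77.50        74.2720       148.5439         445.6318
  3        77.50        72.7087       218.1262         872.5048
  4        92.50        84.9549       339.8195       1,699.0973
  5        92.50        83.1668       415.8339       2,495.0033
  6        92.50        81.4163       488.4980       3,419.4857
  7     1,092.50       941.3537     6,589.4761      52,715.8090
  Σ                  1,413.7412     8,276.1664      61,799.2697
P = 1,413.7412.
Convexity = Σ t(t+1)·PV / [P·(1+y)²] = 61,799.2697 / (1,413.7412 × 1.043462) = 41.89254.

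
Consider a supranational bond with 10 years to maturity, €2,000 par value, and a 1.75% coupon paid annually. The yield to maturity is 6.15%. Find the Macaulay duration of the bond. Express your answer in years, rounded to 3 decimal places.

9.059 years

Periodic yield y = 0.0615. Discount each cash flow and weight by its year:
  t   CF        PV=CF/(1+0.0615)^t    t·PV
  1        35.00        32.9722        32.9722
  2        35.00        31.0619        62.1238
  3        35.00        29.2623        87.7868
  4        35.00        27.5669       110.2676
  5        35.00        25.9698       129.8488
  6        35.00        24.4652       146.7910
  7        35.00        23.0477       161.3341
  8        35.00        21.7124       173.6993
  9        35.00        20.4545       184.0902
  10    2,035.00     1,120.3776    11,203.7763
  Σ                  1,356.8904    12,292.6901
Price P = Σ PV = 1,356.8904.
Macaulay duration = Σ(t·PV) / P = 12,292.6901 / 1,356.8904 = 9.05946 years.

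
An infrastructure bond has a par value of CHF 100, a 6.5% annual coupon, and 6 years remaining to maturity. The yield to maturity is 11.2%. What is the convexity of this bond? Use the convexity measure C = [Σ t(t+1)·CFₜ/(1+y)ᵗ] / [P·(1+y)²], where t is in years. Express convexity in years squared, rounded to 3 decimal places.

26.867

With y = 0.112:
  t   CF        PV=CF/(1+0.112)^t    t·PV        t(t+1)·PV
  1         6.50         5.8453         5.8453          11.6906
  2         6.50         5.2566        10.5132          31.5395
  3         6.50         4.7271        14.1814          56.7257
  4         6.50         4.2510        17.0041          85.0206
  5         6.50         3.8229        19.1143         114.6861
  6       106.50        56.3276       337.9653       2,365.7572
  Σ                     80.2305       404.6237       2,665.4198
P = 80.2305.
Convexity = Σ t(t+1)·PV / [P·(1+y)²] = 2,665.4198 / (80.2305 × 1.236544) = 26.86683.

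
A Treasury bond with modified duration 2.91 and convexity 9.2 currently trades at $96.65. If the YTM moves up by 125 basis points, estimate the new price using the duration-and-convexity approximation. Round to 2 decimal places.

Duration effect: -D_mod·Δy = -2.91 × (+0.0125) = -0.036375
Convexity effect: ½·C·(Δy)² = 0.5 × 9.2 × (0.0125)² = +0.00071875
ΔP/P ≈ -0.036375 + 0.00071875 = -0.03565625
New price ≈ 96.65 × (1 - 0.03565625) = 93.2038234375.

$93.20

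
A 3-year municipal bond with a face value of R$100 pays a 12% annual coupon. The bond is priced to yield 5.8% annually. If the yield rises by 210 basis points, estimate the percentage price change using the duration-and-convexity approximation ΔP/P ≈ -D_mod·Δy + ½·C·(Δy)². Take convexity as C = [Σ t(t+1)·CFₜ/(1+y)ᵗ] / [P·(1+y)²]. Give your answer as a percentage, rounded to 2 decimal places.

-5.18%

With y = 0.058:
  t   CF        PV=CF/(1+0.058)^t    t·PV        t(t+1)·PV
  1        12.00        11.3422        11.3422          22.6843
  2        12.00        10.7204        21.4407          64.3222
  3       112.00        94.5717       283.7150       1,134.8599
  Σ                    116.6342       316.4979       1,221.8665
P = 116.6342; D_Mac = 2.71359 yrs; D_mod = 2.56483 yrs; C = 9.35894.
Duration effect: -2.56483 × (+0.021) = -0.053862
Convexity effect: 0.5 × 9.35894 × (0.021)² = +0.0020636
ΔP/P ≈ -0.053862 + 0.0020636 = -0.051798 = -5.1798%.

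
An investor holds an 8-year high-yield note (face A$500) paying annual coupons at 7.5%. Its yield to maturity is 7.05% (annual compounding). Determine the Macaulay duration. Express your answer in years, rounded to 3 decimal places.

6.322 years

Periodic yield y = 0.0705. Discount each cash flow and weight by its year:
  t   CF        PV=CF/(1+0.0705)^t    t·PV
  1        37.50        35.0304        35.0304
  2        37.50        32.7234        65.4467
  3        37.50        30.5683        91.7049
  4        37.50        28.5552       114.2206
  5        37.50        26.6746       133.3730
  6        37.50        24.9179       149.5073
  7        37.50        23.2769       162.9381
  8       537.50       311.6629     2,493.3031
  Σ                    513.4094     3,245.5242
Price P = Σ PV = 513.4094.
Macaulay duration = Σ(t·PV) / P = 3,245.5242 / 513.4094 = 6.32151 years.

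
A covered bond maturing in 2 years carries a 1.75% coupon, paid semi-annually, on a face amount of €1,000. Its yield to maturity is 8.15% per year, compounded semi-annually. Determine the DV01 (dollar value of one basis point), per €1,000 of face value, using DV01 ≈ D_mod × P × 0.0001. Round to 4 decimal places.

€0.1675

Periodic yield y = 0.04075.
  t   CF        PV=CF/(1+0.04075)^t    t·PV
  1         8.75         8.4074         8.4074
  2         8.75         8.0782        16.1564
  3         8.75         7.7619        23.2857
  4     1,008.75       859.8008     3,439.2034
  Σ                    884.0484     3,487.0530
P = 884.0484; D_Mac = 3.94441 half-year periods = 1.97221 yrs; D_mod = 1.89499 yrs.
DV01 ≈ 1.89499 × 884.0484 × 0.0001 = 0.167526.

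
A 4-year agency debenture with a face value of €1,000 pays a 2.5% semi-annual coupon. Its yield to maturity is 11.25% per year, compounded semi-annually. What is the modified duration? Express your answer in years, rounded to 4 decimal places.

3.5920 years

Periodic yield y = 0.05625. First find Macaulay duration:
  t   CF        PV=CF/(1+0.05625)^t    t·PV
  1        12.50        11.8343        11.8343
  2        12.50        11.2041        22.4082
  3        12.50        10.6074        31.8223
  4        12.50        10.0425        40.1701
  5        12.50         9.5077        47.5386
  6        12.50         9.0014        54.0084
  7        12.50         8.5220        59.6542
  8     1,012.50       653.5236     5,228.1886
  Σ                    724.2431     5,495.6246
P = 724.2431; Macaulay duration = 5,495.6246 / 724.2431 = 7.58809 half-year periods = 3.79405 years.
Modified duration = D_Mac / (1 + y) = 3.79405 / 1.05625 = 3.59200 years.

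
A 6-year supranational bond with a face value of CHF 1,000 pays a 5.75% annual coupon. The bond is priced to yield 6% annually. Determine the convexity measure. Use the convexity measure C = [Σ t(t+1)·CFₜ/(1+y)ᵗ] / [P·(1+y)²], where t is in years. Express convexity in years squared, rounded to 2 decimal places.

With y = 0.06:
  t   CF        PV=CF/(1+0.06)^t    t·PV        t(t+1)·PV
  1        57.50        54.2453        54.2453         108.4906
  2        57.50        51.1748       102.3496         307.0488
  3        57.50        48.2781       144.8343         579.3373
  4        57.50        45.5454       182.1815         910.9077
  5        57.50        42.9673       214.8367       1,289.0203
  6     1,057.50       745.4958     4,472.9746      31,310.8224
  Σ                    987.7067     5,171.4221      34,505.6271
P = 987.7067.
Convexity = Σ t(t+1)·PV / [P·(1+y)²] = 34,505.6271 / (987.7067 × 1.123600) = 31.09211.

31.09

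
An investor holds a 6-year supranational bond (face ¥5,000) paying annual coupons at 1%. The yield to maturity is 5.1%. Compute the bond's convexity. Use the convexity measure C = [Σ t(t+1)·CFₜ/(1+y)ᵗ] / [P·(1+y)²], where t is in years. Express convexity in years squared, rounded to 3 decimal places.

36.608

With y = 0.051:
  t   CF        PV=CF/(1+0.051)^t    t·PV        t(t+1)·PV
  1        50.00        47.5737        47.5737          95.1475
  2        50.00        45.2652        90.5304         271.5913
  3        50.00        43.0687       129.2061         516.8245
  4        50.00        40.9788       163.9152         819.5758
  5        50.00        38.9903       194.9514       1,169.7086
  6     5,050.00     3,746.9257    22,481.5542     157,370.8796
  Σ                  3,962.8024    23,107.7311     160,243.7273
P = 3,962.8024.
Convexity = Σ t(t+1)·PV / [P·(1+y)²] = 160,243.7273 / (3,962.8024 × 1.104601) = 36.60776.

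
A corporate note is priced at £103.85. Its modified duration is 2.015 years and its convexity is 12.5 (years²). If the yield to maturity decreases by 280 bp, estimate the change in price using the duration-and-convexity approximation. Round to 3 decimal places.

Duration effect: -D_mod·Δy = -2.015 × (-0.028) = +0.056420
Convexity effect: ½·C·(Δy)² = 0.5 × 12.5 × (-0.028)² = +0.0049000
ΔP/P ≈ +0.056420 + 0.0049000 = +0.061320
ΔP ≈ 103.85 × (+0.061320) = +6.368082.

+£6.368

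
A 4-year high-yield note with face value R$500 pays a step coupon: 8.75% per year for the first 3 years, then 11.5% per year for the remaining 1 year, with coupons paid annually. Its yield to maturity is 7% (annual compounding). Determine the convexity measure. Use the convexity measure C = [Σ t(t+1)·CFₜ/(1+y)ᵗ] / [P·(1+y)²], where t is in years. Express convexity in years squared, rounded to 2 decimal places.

14.95

With y = 0.07:
  t   CF        PV=CF/(1+0.07)^t    t·PV        t(t+1)·PV
  1        43.75        40.8879        40.8879          81.7757
  2        43.75        38.2129        76.4259         229.2777
  3        43.75        35.7130       107.1391         428.5564
  4       557.50       425.3141     1,701.2563       8,506.2816
  Σ                    540.1279     1,925.7092       9,245.8914
P = 540.1279.
Convexity = Σ t(t+1)·PV / [P·(1+y)²] = 9,245.8914 / (540.1279 × 1.144900) = 14.95149.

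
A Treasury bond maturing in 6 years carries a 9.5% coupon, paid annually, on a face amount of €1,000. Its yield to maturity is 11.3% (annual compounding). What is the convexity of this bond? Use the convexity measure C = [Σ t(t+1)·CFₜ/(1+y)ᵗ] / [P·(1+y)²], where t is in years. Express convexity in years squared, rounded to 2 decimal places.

24.94

With y = 0.113:
  t   CF        PV=CF/(1+0.113)^t    t·PV        t(t+1)·PV
  1        95.00        85.3549        85.3549         170.7098
  2        95.00        76.6890       153.3781         460.1342
  3        95.00        68.9030       206.7090         826.8360
  4        95.00        61.9075       247.6298       1,238.1491
  5        95.00        55.6222       278.1108       1,668.6645
  6     1,095.00       576.0274     3,456.1643      24,193.1503
  Σ                    924.5039     4,427.3469      28,557.6439
P = 924.5039.
Convexity = Σ t(t+1)·PV / [P·(1+y)²] = 28,557.6439 / (924.5039 × 1.238769) = 24.93580.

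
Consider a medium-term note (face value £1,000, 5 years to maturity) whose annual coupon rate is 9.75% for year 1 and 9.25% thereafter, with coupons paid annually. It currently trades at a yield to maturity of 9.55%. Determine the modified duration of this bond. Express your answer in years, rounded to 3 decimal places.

Periodic yield y = 0.0955. First find Macaulay duration:
  t   CF        PV=CF/(1+0.0955)^t    t·PV
  1        97.50        89.0005        89.0005
  2        92.50        77.0756       154.1512
  3        92.50        70.3566       211.0697
  4        92.50        64.2232       256.8930
  5     1,092.50       692.4039     3,462.0197
  Σ                    993.0598     4,173.1341
P = 993.0598; Macaulay duration = 4,173.1341 / 993.0598 = 4.20230 years.
Modified duration = D_Mac / (1 + y) = 4.20230 / 1.0955 = 3.83596 years.

3.836 years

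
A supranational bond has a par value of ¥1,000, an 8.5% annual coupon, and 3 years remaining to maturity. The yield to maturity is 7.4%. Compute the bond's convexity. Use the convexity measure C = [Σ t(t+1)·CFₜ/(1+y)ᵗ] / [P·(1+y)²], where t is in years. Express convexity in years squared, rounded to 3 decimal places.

With y = 0.074:
  t   CF        PV=CF/(1+0.074)^t    t·PV        t(t+1)·PV
  1        85.00        79.1434        79.1434         158.2868
  2        85.00        73.6903       147.3806         442.1418
  3     1,085.00       875.8241     2,627.4723      10,509.8893
  Σ                  1,028.6578     2,853.9963      11,110.3179
P = 1,028.6578.
Convexity = Σ t(t+1)·PV / [P·(1+y)²] = 11,110.3179 / (1,028.6578 × 1.153476) = 9.36369.

9.364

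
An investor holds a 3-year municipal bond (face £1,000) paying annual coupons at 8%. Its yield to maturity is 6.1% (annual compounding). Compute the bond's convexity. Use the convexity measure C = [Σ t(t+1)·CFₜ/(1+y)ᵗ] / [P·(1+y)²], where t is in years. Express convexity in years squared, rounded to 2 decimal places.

With y = 0.061:
  t   CF        PV=CF/(1+0.061)^t    t·PV        t(t+1)·PV
  1        80.00        75.4006        75.4006         150.8011
  2        80.00        71.0656       142.1311         426.3934
  3     1,080.00       904.2273     2,712.6818      10,850.7273
  Σ                  1,050.6934     2,930.2135      11,427.9218
P = 1,050.6934.
Convexity = Σ t(t+1)·PV / [P·(1+y)²] = 11,427.9218 / (1,050.6934 × 1.125721) = 9.66185.

9.66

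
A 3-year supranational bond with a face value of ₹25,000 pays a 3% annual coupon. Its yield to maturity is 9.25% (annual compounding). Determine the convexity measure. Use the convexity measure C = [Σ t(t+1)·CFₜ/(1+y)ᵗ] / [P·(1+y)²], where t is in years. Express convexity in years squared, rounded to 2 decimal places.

With y = 0.0925:
  t   CF        PV=CF/(1+0.0925)^t    t·PV        t(t+1)·PV
  1       750.00       686.4989       686.4989       1,372.9977
  2       750.00       628.3742     1,256.7485       3,770.2454
  3    25,750.00    19,747.5352    59,242.6056     236,970.4223
  Σ                 21,062.4083    61,185.8529     242,113.6654
P = 21,062.4083.
Convexity = Σ t(t+1)·PV / [P·(1+y)²] = 242,113.6654 / (21,062.4083 × 1.193556) = 9.63093.

9.63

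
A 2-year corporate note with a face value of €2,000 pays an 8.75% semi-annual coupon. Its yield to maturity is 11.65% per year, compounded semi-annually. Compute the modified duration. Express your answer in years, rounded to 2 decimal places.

Periodic yield y = 0.05825. First find Macaulay duration:
  t   CF        PV=CF/(1+0.05825)^t    t·PV
  1        87.50        82.6837        82.6837
  2        87.50        78.1325       156.2649
  3        87.50        73.8318       221.4953
  4     2,087.50     1,664.4600     6,657.8402
  Σ                  1,899.1079     7,118.2841
P = 1,899.1079; Macaulay duration = 7,118.2841 / 1,899.1079 = 3.74823 half-year periods = 1.87411 years.
Modified duration = D_Mac / (1 + y) = 1.87411 / 1.05825 = 1.77095 years.

1.77 years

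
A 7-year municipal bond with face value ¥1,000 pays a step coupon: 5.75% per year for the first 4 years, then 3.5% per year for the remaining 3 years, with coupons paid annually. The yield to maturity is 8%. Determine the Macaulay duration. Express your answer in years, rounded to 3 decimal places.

5.875 years

Periodic yield y = 0.08. Discount each cash flow and weight by its year:
  t   CF        PV=CF/(1+0.08)^t    t·PV
  1        57.50        53.2407        53.2407
  2        57.50        49.2970        98.5940
  3        57.50        45.6454       136.9361
  4        57.50        42.2642       169.0569
  5        35.00        23.8204       119.1021
  6        35.00        22.0559       132.3356
  7     1,035.00       603.9126     4,227.3879
  Σ                    840.2362     4,936.6532
Price P = Σ PV = 840.2362.
Macaulay duration = Σ(t·PV) / P = 4,936.6532 / 840.2362 = 5.87532 years.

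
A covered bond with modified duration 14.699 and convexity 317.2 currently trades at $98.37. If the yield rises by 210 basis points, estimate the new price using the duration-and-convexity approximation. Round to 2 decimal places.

$74.89

Duration effect: -D_mod·Δy = -14.699 × (+0.021) = -0.308679
Convexity effect: ½·C·(Δy)² = 0.5 × 317.2 × (0.021)² = +0.0699426
ΔP/P ≈ -0.308679 + 0.0699426 = -0.2387364
New price ≈ 98.37 × (1 - 0.2387364) = 74.885500332.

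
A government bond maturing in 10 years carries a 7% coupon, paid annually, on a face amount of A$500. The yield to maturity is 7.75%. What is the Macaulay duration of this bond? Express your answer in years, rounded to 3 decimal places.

7.442 years

Periodic yield y = 0.0775. Discount each cash flow and weight by its year:
  t   CF        PV=CF/(1+0.0775)^t    t·PV
  1        35.00        32.4826        32.4826
  2        35.00        30.1463        60.2925
  3        35.00        27.9780        83.9339
  4        35.00        25.9656       103.8625
  5        35.00        24.0980       120.4902
  6        35.00        22.3648       134.1886
  7        35.00        20.7562       145.2931
  8        35.00        19.2633       154.1061
  9        35.00        17.8777       160.8996
  10      535.00       253.6185     2,536.1854
  Σ                    474.5510     3,531.7346
Price P = Σ PV = 474.5510.
Macaulay duration = Σ(t·PV) / P = 3,531.7346 / 474.5510 = 7.44227 years.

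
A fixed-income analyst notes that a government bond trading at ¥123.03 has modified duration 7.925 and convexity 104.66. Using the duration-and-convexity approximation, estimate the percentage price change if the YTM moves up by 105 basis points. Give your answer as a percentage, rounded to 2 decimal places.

Duration effect: -D_mod·Δy = -7.925 × (+0.0105) = -0.0832125
Convexity effect: ½·C·(Δy)² = 0.5 × 104.66 × (0.0105)² = +0.0057693825
ΔP/P ≈ -0.0832125 + 0.0057693825 = -0.0774431175
= -7.74431175%.

-7.74%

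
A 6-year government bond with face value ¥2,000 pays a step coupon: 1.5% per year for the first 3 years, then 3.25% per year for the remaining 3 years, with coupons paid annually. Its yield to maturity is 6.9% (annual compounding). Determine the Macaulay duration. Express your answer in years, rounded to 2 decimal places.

5.70 years

Periodic yield y = 0.069. Discount each cash flow and weight by its year:
  t   CF        PV=CF/(1+0.069)^t    t·PV
  1        30.00        28.0636        28.0636
  2        30.00        26.2522        52.5044
  3        30.00        24.5577        73.6732
  4        65.00        49.7740       199.0960
  5        65.00        46.5613       232.8064
  6     2,065.00     1,383.7379     8,302.4272
  Σ                  1,558.9467     8,888.5707
Price P = Σ PV = 1,558.9467.
Macaulay duration = Σ(t·PV) / P = 8,888.5707 / 1,558.9467 = 5.70165 years.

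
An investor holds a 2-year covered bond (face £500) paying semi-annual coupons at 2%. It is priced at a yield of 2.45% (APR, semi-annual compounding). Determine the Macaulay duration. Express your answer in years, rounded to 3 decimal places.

Periodic yield y = 0.01225. Discount each cash flow and weight by its period:
  t   CF        PV=CF/(1+0.01225)^t    t·PV
  1         5.00         4.9395         4.9395
  2         5.00         4.8797         9.7594
  3         5.00         4.8207        14.4620
  4       505.00       480.9946     1,923.9786
  Σ                    495.6345     1,953.1395
Price P = Σ PV = 495.6345.
Macaulay duration = Σ(t·PV) / P = 1,953.1395 / 495.6345 = 3.94068 half-year periods.
In years: 3.94068 / 2 = 1.97034 years.

1.970 years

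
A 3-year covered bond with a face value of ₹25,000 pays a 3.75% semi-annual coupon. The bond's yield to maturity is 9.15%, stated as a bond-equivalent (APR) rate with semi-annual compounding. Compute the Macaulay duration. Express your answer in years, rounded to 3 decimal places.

Periodic yield y = 0.04575. Discount each cash flow and weight by its period:
  t   CF        PV=CF/(1+0.04575)^t    t·PV
  1       468.75       448.2429       448.2429
  2       468.75       428.6329       857.2659
  3       468.75       409.8809     1,229.6426
  4       468.75       391.9492     1,567.7968
  5       468.75       374.8020     1,874.0101
  6    25,468.75    19,473.3375   116,840.0250
  Σ                 21,526.8454   122,816.9833
Price P = Σ PV = 21,526.8454.
Macaulay duration = Σ(t·PV) / P = 122,816.9833 / 21,526.8454 = 5.70529 half-year periods.
In years: 5.70529 / 2 = 2.85265 years.

2.853 years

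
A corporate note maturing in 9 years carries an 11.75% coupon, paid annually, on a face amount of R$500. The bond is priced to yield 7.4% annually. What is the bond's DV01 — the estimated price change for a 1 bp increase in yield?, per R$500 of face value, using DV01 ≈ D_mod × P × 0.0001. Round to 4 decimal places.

R$0.3790

Periodic yield y = 0.074.
  t   CF        PV=CF/(1+0.074)^t    t·PV
  1        58.75        54.7020        54.7020
  2        58.75        50.9330       101.8660
  3        58.75        47.4237       142.2710
  4        58.75        44.1561       176.6244
  5        58.75        41.1137       205.5685
  6        58.75        38.2809       229.6854
  7        58.75        35.6433       249.5031
  8        58.75        33.1874       265.4994
  9       558.75       293.8861     2,644.9746
  Σ                    639.3262     4,070.6945
P = 639.3262; D_Mac = 6.36716 yrs; D_mod = 5.92846 yrs.
DV01 ≈ 5.92846 × 639.3262 × 0.0001 = 0.379022.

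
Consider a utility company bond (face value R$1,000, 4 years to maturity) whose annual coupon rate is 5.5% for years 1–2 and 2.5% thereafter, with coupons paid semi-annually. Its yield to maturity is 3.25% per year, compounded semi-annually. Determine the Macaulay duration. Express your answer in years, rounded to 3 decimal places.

Periodic yield y = 0.01625. Discount each cash flow and weight by its period:
  t   CF        PV=CF/(1+0.01625)^t    t·PV
  1        27.50        27.0603        27.0603
  2        27.50        26.6276        53.2551
  3        27.50        26.2018        78.6054
  4        27.50        25.7828       103.1313
  5        12.50        11.5321        57.6603
  6        12.50        11.3477        68.0860
  7        12.50        11.1662        78.1635
  8     1,012.50       890.0011     7,120.0091
  Σ                  1,029.7196     7,585.9711
Price P = Σ PV = 1,029.7196.
Macaulay duration = Σ(t·PV) / P = 7,585.9711 / 1,029.7196 = 7.36703 half-year periods.
In years: 7.36703 / 2 = 3.68351 years.

3.684 years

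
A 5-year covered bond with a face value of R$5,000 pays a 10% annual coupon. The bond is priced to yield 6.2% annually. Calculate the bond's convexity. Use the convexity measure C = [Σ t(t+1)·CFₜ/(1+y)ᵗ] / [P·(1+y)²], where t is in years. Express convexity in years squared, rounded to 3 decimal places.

With y = 0.062:
  t   CF        PV=CF/(1+0.062)^t    t·PV        t(t+1)·PV
  1       500.00       470.8098       470.8098         941.6196
  2       500.00       443.3237       886.6474       2,659.9423
  3       500.00       417.4423     1,252.3269       5,009.3076
  4       500.00       393.0718     1,572.2874       7,861.4369
  5     5,500.00     4,071.3656    20,356.8281     122,140.9688
  Σ                  5,796.0133    24,538.8997     138,613.2752
P = 5,796.0133.
Convexity = Σ t(t+1)·PV / [P·(1+y)²] = 138,613.2752 / (5,796.0133 × 1.127844) = 21.20442.

21.204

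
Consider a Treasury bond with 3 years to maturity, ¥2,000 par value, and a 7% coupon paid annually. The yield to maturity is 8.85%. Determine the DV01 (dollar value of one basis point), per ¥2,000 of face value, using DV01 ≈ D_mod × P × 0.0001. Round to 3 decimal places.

¥0.491

Periodic yield y = 0.0885.
  t   CF        PV=CF/(1+0.0885)^t    t·PV
  1       140.00       128.6174       128.6174
  2       140.00       118.1602       236.3204
  3     2,140.00     1,659.3136     4,977.9408
  Σ                  1,906.0912     5,342.8785
P = 1,906.0912; D_Mac = 2.80306 yrs; D_mod = 2.57515 yrs.
DV01 ≈ 2.57515 × 1,906.0912 × 0.0001 = 0.490848.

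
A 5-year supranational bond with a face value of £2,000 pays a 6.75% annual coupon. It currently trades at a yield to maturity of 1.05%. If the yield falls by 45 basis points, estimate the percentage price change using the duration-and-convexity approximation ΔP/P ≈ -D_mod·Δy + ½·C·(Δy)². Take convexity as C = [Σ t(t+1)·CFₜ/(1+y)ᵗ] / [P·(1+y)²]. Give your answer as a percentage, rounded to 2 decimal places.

With y = 0.0105:
  t   CF        PV=CF/(1+0.0105)^t    t·PV        t(t+1)·PV
  1       135.00       133.5972       133.5972         267.1945
  2       135.00       132.2090       264.4181         793.2542
  3       135.00       130.8353       392.5058       1,570.0232
  4       135.00       129.4758       517.9031       2,589.5154
  5     2,135.00     2,026.3585    10,131.7927      60,790.7561
  Σ                  2,552.4758    11,440.2168      66,010.7433
P = 2,552.4758; D_Mac = 4.48201 yrs; D_mod = 4.43544 yrs; C = 25.32680.
Duration effect: -4.43544 × (-0.0045) = +0.019959
Convexity effect: 0.5 × 25.32680 × (-0.0045)² = +0.0002564
ΔP/P ≈ +0.019959 + 0.0002564 = +0.020216 = +2.0216%.

+2.02%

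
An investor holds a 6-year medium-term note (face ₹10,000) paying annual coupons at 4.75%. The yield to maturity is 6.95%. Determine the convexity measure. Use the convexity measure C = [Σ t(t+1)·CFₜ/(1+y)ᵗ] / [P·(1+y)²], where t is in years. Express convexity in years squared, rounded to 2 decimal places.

31.21

With y = 0.0695:
  t   CF        PV=CF/(1+0.0695)^t    t·PV        t(t+1)·PV
  1       475.00       444.1328       444.1328         888.2655
  2       475.00       415.2714       830.5428       2,491.6285
  3       475.00       388.2856     1,164.8567       4,659.4268
  4       475.00       363.0534     1,452.2134       7,261.0671
  5       475.00       339.4608     1,697.3041      10,183.8248
  6    10,475.00     6,999.5368    41,997.2205     293,980.5436
  Σ                  8,949.7407    47,586.2703     319,464.7562
P = 8,949.7407.
Convexity = Σ t(t+1)·PV / [P·(1+y)²] = 319,464.7562 / (8,949.7407 × 1.143830) = 31.20692.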